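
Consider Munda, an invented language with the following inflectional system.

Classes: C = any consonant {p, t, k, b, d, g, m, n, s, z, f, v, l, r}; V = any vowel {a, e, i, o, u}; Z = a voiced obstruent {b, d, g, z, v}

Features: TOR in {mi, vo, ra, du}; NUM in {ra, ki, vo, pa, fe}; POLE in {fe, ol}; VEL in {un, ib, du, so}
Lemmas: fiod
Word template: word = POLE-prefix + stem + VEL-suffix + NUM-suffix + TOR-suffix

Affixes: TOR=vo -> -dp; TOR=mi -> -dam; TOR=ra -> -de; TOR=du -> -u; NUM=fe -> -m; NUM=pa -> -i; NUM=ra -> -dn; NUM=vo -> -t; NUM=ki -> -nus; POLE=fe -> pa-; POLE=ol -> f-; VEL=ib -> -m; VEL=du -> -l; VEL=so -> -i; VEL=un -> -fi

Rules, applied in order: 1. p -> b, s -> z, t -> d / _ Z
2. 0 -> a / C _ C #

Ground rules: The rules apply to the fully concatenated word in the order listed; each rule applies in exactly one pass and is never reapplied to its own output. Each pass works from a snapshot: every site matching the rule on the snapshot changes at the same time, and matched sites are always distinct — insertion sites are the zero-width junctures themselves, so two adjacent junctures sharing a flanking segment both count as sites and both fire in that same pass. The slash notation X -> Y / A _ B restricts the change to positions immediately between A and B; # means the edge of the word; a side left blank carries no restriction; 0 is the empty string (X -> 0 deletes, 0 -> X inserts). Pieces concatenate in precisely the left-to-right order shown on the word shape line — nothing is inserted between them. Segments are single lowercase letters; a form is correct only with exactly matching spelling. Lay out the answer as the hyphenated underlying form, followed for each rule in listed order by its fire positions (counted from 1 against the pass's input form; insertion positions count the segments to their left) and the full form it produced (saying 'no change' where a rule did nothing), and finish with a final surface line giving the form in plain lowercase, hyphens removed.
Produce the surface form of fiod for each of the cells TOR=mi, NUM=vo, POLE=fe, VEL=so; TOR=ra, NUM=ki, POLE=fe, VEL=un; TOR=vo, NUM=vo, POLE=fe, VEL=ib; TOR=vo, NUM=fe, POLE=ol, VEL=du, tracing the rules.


cell TOR=mi, NUM=vo, POLE=fe, VEL=so:
underlying: pa-fiod-i-t-dam
1. p -> b, s -> z, t -> d / _ Z: fires at position(s) 8: pafiodiddam
2. 0 -> a / C _ C #: no change
surface: pafiodiddam

cell TOR=ra, NUM=ki, POLE=fe, VEL=un:
underlying: pa-fiod-fi-nus-de
1. p -> b, s -> z, t -> d / _ Z: fires at position(s) 11: pafiodfinuzde
2. 0 -> a / C _ C #: no change
surface: pafiodfinuzde

cell TOR=vo, NUM=vo, POLE=fe, VEL=ib:
underlying: pa-fiod-m-t-dp
1. p -> b, s -> z, t -> d / _ Z: fires at position(s) 8: pafiodmddp
2. 0 -> a / C _ C #: inserts after position(s) 9: pafiodmddap
surface: pafiodmddap

cell TOR=vo, NUM=fe, POLE=ol, VEL=du:
underlying: f-fiod-l-m-dp
1. p -> b, s -> z, t -> d / _ Z: no change
2. 0 -> a / C _ C #: inserts after position(s) 8: ffiodlmdap
surface: ffiodlmdap


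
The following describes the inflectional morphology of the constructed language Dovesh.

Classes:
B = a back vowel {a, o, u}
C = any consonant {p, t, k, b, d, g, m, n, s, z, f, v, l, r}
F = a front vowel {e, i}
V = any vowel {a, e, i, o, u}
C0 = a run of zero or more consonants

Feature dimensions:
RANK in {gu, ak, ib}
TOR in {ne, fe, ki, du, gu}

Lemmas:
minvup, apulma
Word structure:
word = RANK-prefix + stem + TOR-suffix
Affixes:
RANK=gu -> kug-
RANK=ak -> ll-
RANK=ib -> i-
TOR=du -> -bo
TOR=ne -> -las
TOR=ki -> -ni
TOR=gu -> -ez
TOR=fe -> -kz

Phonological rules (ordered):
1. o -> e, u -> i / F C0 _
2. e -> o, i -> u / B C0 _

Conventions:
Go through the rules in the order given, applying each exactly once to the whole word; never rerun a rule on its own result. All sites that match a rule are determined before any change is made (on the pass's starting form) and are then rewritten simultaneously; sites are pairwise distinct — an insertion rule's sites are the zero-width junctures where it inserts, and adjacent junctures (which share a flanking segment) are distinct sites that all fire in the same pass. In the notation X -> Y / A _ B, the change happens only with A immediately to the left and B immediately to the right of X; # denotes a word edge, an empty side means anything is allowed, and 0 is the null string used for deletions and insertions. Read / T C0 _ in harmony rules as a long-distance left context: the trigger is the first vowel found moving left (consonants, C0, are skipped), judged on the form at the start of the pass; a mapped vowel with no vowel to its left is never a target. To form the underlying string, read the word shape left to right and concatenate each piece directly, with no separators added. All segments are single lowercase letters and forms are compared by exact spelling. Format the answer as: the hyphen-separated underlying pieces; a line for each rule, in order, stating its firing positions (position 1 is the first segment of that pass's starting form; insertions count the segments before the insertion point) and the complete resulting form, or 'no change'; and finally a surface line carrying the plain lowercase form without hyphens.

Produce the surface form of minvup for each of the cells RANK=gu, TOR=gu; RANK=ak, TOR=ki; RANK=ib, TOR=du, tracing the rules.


cell RANK=gu, TOR=gu:
underlying: kug-minvup-ez
1. o -> e, u -> i / F C0 _: fires at position(s) 8: kugminvipez
2. e -> o, i -> u / B C0 _: fires at position(s) 5: kugmunvipez
surface: kugmunvipez

cell RANK=ak, TOR=ki:
underlying: ll-minvup-ni
1. o -> e, u -> i / F C0 _: fires at position(s) 7: llminvipni
2. e -> o, i -> u / B C0 _: no change
surface: llminvipni

cell RANK=ib, TOR=du:
underlying: i-minvup-bo
1. o -> e, u -> i / F C0 _: fires at position(s) 6: iminvipbo
2. e -> o, i -> u / B C0 _: no change
surface: iminvipbo


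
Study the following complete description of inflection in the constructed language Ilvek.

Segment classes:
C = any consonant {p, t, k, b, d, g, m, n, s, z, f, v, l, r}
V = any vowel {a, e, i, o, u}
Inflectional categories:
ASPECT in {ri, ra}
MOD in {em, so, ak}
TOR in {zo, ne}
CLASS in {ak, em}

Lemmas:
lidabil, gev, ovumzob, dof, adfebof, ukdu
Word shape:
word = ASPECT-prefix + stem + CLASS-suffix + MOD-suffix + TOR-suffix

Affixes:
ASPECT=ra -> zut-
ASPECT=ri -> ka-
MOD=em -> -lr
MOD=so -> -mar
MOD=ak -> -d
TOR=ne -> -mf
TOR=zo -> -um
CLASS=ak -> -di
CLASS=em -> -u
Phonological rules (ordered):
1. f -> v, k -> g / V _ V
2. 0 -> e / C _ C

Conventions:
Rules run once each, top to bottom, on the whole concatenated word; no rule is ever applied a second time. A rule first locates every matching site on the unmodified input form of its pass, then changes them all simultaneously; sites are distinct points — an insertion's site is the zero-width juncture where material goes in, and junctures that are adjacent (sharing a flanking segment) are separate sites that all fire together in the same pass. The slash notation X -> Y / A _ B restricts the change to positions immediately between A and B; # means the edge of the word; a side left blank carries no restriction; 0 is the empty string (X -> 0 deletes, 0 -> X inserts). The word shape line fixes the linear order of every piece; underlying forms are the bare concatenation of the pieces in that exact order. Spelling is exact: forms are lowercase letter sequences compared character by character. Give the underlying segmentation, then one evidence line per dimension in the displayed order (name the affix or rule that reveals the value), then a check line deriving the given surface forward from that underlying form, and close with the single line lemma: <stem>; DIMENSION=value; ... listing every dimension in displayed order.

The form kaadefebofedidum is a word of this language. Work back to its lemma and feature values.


underlying: ka-adfebof-di-d-um
ASPECT=ri - signalled by the affix ka-
MOD=ak - signalled by the affix -d
TOR=zo - signalled by the affix -um
CLASS=ak - signalled by the affix -di
check: kaadfebofdidum -> kaadfebofdidum -> kaadefebofedidum
lemma: adfebof; ASPECT=ri; MOD=ak; TOR=zo; CLASS=ak


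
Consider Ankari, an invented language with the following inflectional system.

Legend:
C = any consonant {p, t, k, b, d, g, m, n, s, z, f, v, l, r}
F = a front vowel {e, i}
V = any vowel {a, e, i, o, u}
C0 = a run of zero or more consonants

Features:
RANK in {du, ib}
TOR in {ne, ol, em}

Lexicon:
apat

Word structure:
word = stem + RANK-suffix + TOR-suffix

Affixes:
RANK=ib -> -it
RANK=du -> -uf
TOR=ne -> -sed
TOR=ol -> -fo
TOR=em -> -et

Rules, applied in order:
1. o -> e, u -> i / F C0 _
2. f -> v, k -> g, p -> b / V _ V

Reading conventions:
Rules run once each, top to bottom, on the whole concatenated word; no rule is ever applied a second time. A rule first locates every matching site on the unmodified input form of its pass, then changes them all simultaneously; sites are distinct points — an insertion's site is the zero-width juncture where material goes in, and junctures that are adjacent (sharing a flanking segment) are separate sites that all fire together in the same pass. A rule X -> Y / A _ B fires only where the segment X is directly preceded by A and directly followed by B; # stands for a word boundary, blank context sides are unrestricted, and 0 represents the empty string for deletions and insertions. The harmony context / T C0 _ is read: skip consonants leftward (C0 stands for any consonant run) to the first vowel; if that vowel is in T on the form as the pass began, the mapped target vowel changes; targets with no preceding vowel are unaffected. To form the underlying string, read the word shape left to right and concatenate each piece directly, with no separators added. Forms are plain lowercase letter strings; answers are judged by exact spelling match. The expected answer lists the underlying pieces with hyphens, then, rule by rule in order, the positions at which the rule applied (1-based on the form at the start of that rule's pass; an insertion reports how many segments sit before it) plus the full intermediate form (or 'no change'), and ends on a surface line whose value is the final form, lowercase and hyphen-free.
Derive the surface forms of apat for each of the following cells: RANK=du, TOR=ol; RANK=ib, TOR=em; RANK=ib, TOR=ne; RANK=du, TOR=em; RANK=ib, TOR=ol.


cell RANK=du, TOR=ol:
underlying: apat-uf-fo
1. o -> e, u -> i / F C0 _: no change
2. f -> v, k -> g, p -> b / V _ V: fires at position(s) 2: abatuffo
surface: abatuffo

cell RANK=ib, TOR=em:
underlying: apat-it-et
1. o -> e, u -> i / F C0 _: no change
2. f -> v, k -> g, p -> b / V _ V: fires at position(s) 2: abatitet
surface: abatitet

cell RANK=ib, TOR=ne:
underlying: apat-it-sed
1. o -> e, u -> i / F C0 _: no change
2. f -> v, k -> g, p -> b / V _ V: fires at position(s) 2: abatitsed
surface: abatitsed

cell RANK=du, TOR=em:
underlying: apat-uf-et
1. o -> e, u -> i / F C0 _: no change
2. f -> v, k -> g, p -> b / V _ V: fires at position(s) 2, 6: abatuvet
surface: abatuvet

cell RANK=ib, TOR=ol:
underlying: apat-it-fo
1. o -> e, u -> i / F C0 _: fires at position(s) 8: apatitfe
2. f -> v, k -> g, p -> b / V _ V: fires at position(s) 2: abatitfe
surface: abatitfe


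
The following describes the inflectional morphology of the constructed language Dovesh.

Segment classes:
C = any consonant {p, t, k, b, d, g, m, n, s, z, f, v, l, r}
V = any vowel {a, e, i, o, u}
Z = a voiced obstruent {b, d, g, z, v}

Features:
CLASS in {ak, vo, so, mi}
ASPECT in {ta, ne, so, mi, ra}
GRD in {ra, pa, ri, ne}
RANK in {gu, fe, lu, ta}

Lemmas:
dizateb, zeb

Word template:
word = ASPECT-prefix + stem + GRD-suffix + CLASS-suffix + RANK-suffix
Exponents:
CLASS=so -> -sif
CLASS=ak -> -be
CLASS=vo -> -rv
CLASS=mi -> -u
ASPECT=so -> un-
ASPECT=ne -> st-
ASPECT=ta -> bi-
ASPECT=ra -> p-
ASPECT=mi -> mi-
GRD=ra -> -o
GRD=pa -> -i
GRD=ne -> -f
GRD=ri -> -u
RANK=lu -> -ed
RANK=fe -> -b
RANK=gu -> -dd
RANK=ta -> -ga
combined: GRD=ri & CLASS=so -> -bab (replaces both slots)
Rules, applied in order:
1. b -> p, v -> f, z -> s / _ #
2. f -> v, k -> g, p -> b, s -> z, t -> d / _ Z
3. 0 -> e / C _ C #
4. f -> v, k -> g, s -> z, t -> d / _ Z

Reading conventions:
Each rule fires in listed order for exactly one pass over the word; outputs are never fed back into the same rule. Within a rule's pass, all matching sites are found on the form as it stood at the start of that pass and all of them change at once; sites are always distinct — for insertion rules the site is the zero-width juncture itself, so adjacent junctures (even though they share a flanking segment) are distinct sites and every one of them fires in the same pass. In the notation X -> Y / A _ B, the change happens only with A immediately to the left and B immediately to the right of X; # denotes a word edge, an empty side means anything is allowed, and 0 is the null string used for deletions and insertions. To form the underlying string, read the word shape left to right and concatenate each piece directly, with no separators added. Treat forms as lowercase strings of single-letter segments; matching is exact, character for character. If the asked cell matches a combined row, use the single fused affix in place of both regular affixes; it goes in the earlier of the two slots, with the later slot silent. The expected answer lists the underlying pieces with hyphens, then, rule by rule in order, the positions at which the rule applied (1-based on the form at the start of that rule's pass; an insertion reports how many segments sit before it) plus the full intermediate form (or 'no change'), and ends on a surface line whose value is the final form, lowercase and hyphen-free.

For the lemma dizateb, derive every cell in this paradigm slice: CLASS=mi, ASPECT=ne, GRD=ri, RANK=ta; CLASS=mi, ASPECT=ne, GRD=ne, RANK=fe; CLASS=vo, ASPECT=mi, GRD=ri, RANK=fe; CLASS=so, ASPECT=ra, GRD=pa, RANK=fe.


cell CLASS=mi, ASPECT=ne, GRD=ri, RANK=ta:
underlying: st-dizateb-u-u-ga
1. b -> p, v -> f, z -> s / _ #: no change
2. f -> v, k -> g, p -> b, s -> z, t -> d / _ Z: fires at position(s) 2: sddizatebuuga
3. 0 -> e / C _ C #: no change
4. f -> v, k -> g, s -> z, t -> d / _ Z: fires at position(s) 1: zddizatebuuga
surface: zddizatebuuga

cell CLASS=mi, ASPECT=ne, GRD=ne, RANK=fe:
underlying: st-dizateb-f-u-b
1. b -> p, v -> f, z -> s / _ #: fires at position(s) 12: stdizatebfup
2. f -> v, k -> g, p -> b, s -> z, t -> d / _ Z: fires at position(s) 2: sddizatebfup
3. 0 -> e / C _ C #: no change
4. f -> v, k -> g, s -> z, t -> d / _ Z: fires at position(s) 1: zddizatebfup
surface: zddizatebfup

cell CLASS=vo, ASPECT=mi, GRD=ri, RANK=fe:
underlying: mi-dizateb-u-rv-b
1. b -> p, v -> f, z -> s / _ #: fires at position(s) 13: midizateburvp
2. f -> v, k -> g, p -> b, s -> z, t -> d / _ Z: no change
3. 0 -> e / C _ C #: inserts after position(s) 12: midizateburvep
4. f -> v, k -> g, s -> z, t -> d / _ Z: no change
surface: midizateburvep

cell CLASS=so, ASPECT=ra, GRD=pa, RANK=fe:
underlying: p-dizateb-i-sif-b
1. b -> p, v -> f, z -> s / _ #: fires at position(s) 13: pdizatebisifp
2. f -> v, k -> g, p -> b, s -> z, t -> d / _ Z: fires at position(s) 1: bdizatebisifp
3. 0 -> e / C _ C #: inserts after position(s) 12: bdizatebisifep
4. f -> v, k -> g, s -> z, t -> d / _ Z: no change
surface: bdizatebisifep


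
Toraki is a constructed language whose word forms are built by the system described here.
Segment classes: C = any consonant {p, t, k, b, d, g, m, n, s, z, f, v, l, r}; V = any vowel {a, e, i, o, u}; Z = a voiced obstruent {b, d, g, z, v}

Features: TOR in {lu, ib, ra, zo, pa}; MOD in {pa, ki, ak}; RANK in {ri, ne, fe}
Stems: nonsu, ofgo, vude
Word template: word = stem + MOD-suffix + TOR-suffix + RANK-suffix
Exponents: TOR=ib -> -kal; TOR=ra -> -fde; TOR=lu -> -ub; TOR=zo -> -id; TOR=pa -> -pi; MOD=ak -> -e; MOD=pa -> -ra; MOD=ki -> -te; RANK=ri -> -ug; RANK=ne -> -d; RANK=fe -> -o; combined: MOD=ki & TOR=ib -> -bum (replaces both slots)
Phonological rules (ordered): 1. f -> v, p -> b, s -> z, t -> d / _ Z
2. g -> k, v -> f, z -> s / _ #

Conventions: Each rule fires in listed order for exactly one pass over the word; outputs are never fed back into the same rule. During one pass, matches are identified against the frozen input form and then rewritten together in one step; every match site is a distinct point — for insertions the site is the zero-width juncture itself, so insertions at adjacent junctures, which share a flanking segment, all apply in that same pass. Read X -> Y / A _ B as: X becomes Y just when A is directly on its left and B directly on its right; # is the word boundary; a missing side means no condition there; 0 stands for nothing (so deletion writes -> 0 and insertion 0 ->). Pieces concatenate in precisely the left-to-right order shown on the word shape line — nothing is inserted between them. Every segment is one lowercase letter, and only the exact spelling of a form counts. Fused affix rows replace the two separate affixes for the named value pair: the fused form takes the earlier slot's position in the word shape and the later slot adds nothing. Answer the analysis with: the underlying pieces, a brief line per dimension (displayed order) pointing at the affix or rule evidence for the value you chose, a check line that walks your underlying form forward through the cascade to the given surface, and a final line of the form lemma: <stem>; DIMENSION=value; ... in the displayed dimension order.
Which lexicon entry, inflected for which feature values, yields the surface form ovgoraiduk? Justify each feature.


underlying: ofgo-ra-id-ug
TOR=zo - signalled by the affix -id
MOD=pa - signalled by the affix -ra
RANK=ri - signalled by the affix -ug
check: ofgoraidug -> ovgoraidug -> ovgoraiduk
lemma: ofgo; TOR=zo; MOD=pa; RANK=ri


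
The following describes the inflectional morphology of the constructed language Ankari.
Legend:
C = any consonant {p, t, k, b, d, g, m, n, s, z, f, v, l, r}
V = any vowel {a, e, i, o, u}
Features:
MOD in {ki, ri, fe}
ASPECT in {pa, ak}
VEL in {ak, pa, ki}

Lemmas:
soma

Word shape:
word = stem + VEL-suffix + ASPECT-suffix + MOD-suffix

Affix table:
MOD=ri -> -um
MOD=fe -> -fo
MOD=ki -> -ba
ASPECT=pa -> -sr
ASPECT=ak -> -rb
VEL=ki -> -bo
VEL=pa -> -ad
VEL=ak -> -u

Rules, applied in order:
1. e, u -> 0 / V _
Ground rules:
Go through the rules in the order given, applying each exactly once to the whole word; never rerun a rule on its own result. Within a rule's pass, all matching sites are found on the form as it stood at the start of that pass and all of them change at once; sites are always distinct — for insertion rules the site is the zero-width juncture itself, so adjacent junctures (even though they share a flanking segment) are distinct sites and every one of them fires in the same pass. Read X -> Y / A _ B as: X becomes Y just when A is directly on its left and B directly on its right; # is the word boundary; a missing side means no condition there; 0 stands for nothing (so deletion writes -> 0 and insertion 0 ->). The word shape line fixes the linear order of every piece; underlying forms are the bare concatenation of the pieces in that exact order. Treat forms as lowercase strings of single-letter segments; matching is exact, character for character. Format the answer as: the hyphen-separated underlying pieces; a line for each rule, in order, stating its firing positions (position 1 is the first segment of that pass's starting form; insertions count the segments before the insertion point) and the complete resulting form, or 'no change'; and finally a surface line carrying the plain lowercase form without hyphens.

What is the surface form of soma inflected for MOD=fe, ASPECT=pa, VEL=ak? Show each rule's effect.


underlying: soma-u-sr-fo
1. e, u -> 0 / V _: fires at position(s) 5: somasrfo
surface: somasrfo


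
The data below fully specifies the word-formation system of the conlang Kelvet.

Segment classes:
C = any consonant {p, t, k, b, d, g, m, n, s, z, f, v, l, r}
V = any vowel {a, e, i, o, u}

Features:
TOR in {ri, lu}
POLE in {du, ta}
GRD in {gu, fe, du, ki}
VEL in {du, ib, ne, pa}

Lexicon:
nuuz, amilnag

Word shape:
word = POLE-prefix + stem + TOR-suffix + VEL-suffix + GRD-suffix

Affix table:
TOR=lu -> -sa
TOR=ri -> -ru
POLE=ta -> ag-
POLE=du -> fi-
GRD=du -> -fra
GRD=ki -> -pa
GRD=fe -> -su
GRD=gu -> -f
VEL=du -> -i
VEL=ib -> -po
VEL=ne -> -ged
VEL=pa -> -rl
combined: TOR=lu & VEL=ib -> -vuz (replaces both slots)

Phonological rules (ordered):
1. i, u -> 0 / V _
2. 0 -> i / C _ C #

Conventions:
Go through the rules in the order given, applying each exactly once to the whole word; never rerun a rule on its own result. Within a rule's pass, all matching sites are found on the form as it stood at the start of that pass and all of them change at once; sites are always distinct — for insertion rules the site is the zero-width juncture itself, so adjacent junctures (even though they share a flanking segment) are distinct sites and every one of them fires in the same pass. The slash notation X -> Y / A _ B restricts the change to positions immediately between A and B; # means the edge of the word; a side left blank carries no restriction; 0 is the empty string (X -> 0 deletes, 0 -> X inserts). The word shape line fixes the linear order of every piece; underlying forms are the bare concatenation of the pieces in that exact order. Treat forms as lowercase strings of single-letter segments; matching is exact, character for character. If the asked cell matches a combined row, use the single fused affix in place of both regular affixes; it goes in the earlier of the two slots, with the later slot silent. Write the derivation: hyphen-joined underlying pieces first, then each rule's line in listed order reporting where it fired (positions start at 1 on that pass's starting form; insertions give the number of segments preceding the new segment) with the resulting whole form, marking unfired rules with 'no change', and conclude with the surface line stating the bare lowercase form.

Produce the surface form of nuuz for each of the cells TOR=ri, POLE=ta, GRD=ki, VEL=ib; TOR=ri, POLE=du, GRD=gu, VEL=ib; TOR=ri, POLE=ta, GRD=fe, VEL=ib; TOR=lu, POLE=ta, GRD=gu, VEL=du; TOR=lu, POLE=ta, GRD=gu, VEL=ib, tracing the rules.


cell TOR=ri, POLE=ta, GRD=ki, VEL=ib:
underlying: ag-nuuz-ru-po-pa
1. i, u -> 0 / V _: fires at position(s) 5: agnuzrupopa
2. 0 -> i / C _ C #: no change
surface: agnuzrupopa

cell TOR=ri, POLE=du, GRD=gu, VEL=ib:
underlying: fi-nuuz-ru-po-f
1. i, u -> 0 / V _: fires at position(s) 5: finuzrupof
2. 0 -> i / C _ C #: no change
surface: finuzrupof

cell TOR=ri, POLE=ta, GRD=fe, VEL=ib:
underlying: ag-nuuz-ru-po-su
1. i, u -> 0 / V _: fires at position(s) 5: agnuzruposu
2. 0 -> i / C _ C #: no change
surface: agnuzruposu

cell TOR=lu, POLE=ta, GRD=gu, VEL=du:
underlying: ag-nuuz-sa-i-f
1. i, u -> 0 / V _: fires at position(s) 5, 9: agnuzsaf
2. 0 -> i / C _ C #: no change
surface: agnuzsaf

cell TOR=lu, POLE=ta, GRD=gu, VEL=ib:
underlying: ag-nuuz-vuz-f
1. i, u -> 0 / V _: fires at position(s) 5: agnuzvuzf
2. 0 -> i / C _ C #: inserts after position(s) 8: agnuzvuzif
surface: agnuzvuzif


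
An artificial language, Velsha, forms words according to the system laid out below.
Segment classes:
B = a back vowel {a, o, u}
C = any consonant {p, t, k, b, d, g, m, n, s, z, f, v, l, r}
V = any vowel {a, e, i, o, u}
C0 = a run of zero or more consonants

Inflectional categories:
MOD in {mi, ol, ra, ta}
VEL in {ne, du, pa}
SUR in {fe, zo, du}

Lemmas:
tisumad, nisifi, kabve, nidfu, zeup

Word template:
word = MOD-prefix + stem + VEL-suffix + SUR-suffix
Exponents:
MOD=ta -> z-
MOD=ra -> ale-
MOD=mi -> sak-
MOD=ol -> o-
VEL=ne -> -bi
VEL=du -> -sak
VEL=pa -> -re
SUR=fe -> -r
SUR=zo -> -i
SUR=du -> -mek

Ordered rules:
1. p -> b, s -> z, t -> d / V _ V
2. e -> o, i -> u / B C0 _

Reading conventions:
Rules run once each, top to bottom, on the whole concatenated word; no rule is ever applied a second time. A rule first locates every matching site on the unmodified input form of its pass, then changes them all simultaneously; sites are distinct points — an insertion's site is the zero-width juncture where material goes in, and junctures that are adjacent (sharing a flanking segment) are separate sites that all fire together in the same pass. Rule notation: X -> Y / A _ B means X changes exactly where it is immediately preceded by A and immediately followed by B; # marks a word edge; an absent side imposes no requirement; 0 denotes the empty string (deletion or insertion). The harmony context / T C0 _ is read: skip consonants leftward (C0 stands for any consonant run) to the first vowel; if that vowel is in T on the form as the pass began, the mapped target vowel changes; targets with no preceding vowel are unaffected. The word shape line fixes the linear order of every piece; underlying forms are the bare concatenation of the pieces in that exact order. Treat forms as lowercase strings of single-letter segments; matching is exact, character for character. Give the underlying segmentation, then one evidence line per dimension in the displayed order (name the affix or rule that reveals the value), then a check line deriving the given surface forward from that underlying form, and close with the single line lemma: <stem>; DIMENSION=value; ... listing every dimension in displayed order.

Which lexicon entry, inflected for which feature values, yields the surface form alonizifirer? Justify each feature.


underlying: ale-nisifi-re-r
MOD=ra - signalled by the affix ale-
VEL=pa - signalled by the affix -re
SUR=fe - signalled by the affix -r
check: alenisifirer -> alenizifirer -> alonizifirer
lemma: nisifi; MOD=ra; VEL=pa; SUR=fe


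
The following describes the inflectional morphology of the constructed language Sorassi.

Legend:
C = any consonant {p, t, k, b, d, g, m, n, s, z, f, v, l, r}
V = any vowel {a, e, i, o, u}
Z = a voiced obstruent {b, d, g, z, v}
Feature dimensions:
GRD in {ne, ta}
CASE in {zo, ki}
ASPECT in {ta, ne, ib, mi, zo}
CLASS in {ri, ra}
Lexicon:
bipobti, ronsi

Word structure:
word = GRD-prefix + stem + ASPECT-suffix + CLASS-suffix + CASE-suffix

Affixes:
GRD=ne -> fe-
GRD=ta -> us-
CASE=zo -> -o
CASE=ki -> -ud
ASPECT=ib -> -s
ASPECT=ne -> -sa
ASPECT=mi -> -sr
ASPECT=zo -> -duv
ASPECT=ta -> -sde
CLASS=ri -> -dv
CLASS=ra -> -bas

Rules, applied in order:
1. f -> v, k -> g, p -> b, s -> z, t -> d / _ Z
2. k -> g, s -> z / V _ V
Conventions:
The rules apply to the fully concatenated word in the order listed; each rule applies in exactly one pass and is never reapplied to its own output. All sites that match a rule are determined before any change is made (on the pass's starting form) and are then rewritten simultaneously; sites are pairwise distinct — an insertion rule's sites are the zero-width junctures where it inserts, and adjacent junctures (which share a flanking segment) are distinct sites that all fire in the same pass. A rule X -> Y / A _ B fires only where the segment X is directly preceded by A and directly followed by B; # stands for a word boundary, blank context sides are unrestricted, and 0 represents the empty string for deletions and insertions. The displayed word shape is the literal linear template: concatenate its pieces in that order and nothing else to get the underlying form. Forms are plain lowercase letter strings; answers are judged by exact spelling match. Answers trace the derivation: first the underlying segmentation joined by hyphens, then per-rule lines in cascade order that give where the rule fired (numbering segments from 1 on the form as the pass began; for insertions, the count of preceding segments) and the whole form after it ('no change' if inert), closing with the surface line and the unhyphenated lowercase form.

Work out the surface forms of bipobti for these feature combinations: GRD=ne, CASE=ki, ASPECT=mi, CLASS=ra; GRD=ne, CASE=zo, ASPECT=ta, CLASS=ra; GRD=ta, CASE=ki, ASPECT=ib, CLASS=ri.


cell GRD=ne, CASE=ki, ASPECT=mi, CLASS=ra:
underlying: fe-bipobti-sr-bas-ud
1. f -> v, k -> g, p -> b, s -> z, t -> d / _ Z: no change
2. k -> g, s -> z / V _ V: fires at position(s) 14: febipobtisrbazud
surface: febipobtisrbazud

cell GRD=ne, CASE=zo, ASPECT=ta, CLASS=ra:
underlying: fe-bipobti-sde-bas-o
1. f -> v, k -> g, p -> b, s -> z, t -> d / _ Z: fires at position(s) 10: febipobtizdebaso
2. k -> g, s -> z / V _ V: fires at position(s) 15: febipobtizdebazo
surface: febipobtizdebazo

cell GRD=ta, CASE=ki, ASPECT=ib, CLASS=ri:
underlying: us-bipobti-s-dv-ud
1. f -> v, k -> g, p -> b, s -> z, t -> d / _ Z: fires at position(s) 2, 10: uzbipobtizdvud
2. k -> g, s -> z / V _ V: no change
surface: uzbipobtizdvud


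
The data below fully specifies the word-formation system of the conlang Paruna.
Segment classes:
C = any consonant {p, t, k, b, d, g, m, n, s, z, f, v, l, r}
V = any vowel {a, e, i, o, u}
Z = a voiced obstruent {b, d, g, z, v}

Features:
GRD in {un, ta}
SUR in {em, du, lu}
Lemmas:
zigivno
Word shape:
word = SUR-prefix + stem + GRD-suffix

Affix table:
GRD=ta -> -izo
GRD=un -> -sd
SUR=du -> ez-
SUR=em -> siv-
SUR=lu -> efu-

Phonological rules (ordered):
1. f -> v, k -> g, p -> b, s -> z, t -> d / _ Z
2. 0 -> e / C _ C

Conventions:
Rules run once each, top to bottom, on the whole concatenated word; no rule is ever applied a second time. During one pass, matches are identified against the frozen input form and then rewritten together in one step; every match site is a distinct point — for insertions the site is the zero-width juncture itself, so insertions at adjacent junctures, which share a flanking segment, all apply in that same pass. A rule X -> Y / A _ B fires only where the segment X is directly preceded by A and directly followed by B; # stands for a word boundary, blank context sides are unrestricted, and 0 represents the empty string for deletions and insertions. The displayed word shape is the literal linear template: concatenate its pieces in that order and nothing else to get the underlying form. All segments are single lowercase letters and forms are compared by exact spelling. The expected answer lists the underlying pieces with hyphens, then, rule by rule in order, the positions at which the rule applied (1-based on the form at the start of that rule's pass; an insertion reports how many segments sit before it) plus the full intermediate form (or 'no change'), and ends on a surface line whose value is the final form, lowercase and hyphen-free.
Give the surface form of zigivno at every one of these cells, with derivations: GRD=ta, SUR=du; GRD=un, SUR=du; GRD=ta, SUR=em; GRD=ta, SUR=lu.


cell GRD=ta, SUR=du:
underlying: ez-zigivno-izo
1. f -> v, k -> g, p -> b, s -> z, t -> d / _ Z: no change
2. 0 -> e / C _ C: inserts after position(s) 2, 7: ezezigivenoizo
surface: ezezigivenoizo

cell GRD=un, SUR=du:
underlying: ez-zigivno-sd
1. f -> v, k -> g, p -> b, s -> z, t -> d / _ Z: fires at position(s) 10: ezzigivnozd
2. 0 -> e / C _ C: inserts after position(s) 2, 7, 10: ezezigivenozed
surface: ezezigivenozed

cell GRD=ta, SUR=em:
underlying: siv-zigivno-izo
1. f -> v, k -> g, p -> b, s -> z, t -> d / _ Z: no change
2. 0 -> e / C _ C: inserts after position(s) 3, 8: sivezigivenoizo
surface: sivezigivenoizo

cell GRD=ta, SUR=lu:
underlying: efu-zigivno-izo
1. f -> v, k -> g, p -> b, s -> z, t -> d / _ Z: no change
2. 0 -> e / C _ C: inserts after position(s) 8: efuzigivenoizo
surface: efuzigivenoizo


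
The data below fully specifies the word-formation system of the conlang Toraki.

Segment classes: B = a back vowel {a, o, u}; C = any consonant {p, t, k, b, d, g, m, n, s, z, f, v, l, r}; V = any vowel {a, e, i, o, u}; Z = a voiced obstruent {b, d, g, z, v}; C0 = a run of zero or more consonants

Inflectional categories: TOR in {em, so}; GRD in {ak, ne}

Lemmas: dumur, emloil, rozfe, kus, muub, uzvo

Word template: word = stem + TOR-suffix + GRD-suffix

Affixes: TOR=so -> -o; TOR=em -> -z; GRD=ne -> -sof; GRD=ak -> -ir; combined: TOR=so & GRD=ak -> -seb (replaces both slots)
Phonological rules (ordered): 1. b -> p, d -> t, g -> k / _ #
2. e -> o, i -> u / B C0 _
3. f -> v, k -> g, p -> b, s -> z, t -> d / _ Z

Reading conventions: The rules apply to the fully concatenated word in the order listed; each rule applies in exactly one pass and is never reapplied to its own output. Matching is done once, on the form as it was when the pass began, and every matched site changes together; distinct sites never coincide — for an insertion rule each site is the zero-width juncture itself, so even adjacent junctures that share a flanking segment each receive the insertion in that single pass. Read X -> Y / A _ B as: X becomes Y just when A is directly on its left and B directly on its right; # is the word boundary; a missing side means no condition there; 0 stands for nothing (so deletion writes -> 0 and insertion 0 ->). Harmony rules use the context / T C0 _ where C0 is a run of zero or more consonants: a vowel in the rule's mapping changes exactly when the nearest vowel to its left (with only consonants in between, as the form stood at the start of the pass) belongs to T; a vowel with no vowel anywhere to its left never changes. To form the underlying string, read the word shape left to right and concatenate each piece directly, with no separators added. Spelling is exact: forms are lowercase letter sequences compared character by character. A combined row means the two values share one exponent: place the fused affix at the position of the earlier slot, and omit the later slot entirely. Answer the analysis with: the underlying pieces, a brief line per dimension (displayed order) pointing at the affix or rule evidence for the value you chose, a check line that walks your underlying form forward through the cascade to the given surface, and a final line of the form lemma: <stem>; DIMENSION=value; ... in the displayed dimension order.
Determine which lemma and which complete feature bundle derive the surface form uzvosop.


underlying: uzvo-seb
TOR=so - signalled by the combined affix row
GRD=ak - signalled by the combined affix row
check: uzvoseb -> uzvosep -> uzvosop -> uzvosop
lemma: uzvo; TOR=so; GRD=ak


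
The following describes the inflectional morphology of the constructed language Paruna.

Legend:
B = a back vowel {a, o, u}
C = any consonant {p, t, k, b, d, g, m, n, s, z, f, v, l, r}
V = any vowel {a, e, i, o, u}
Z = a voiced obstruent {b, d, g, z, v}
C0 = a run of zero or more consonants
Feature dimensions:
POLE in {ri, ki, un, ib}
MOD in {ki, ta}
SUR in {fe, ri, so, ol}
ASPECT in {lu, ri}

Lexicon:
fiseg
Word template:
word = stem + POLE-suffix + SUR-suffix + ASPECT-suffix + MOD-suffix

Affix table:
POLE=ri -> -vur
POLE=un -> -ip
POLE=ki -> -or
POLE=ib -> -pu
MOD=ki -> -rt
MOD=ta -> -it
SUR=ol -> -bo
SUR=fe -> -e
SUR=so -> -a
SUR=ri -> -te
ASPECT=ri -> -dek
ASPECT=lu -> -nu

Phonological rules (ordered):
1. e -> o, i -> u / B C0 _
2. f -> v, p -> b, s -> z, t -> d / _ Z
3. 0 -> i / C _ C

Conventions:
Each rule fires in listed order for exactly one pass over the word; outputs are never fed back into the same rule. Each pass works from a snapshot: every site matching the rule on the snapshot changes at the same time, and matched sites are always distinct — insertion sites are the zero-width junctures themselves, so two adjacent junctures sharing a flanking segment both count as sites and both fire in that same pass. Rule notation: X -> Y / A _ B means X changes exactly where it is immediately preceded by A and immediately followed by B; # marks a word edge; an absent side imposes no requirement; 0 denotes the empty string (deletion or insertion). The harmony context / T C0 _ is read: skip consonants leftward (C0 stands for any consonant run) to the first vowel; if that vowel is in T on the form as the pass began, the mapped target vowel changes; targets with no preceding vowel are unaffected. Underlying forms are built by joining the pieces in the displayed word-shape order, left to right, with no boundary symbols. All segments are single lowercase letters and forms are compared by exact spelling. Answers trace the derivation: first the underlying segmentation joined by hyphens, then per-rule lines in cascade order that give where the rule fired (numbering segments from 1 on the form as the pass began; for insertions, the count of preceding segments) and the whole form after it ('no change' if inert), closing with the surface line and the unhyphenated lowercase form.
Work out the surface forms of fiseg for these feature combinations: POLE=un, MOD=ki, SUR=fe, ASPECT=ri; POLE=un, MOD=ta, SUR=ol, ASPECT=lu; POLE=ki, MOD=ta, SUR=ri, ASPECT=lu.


cell POLE=un, MOD=ki, SUR=fe, ASPECT=ri:
underlying: fiseg-ip-e-dek-rt
1. e -> o, i -> u / B C0 _: no change
2. f -> v, p -> b, s -> z, t -> d / _ Z: no change
3. 0 -> i / C _ C: inserts after position(s) 11, 12: fisegipedekirit
surface: fisegipedekirit

cell POLE=un, MOD=ta, SUR=ol, ASPECT=lu:
underlying: fiseg-ip-bo-nu-it
1. e -> o, i -> u / B C0 _: fires at position(s) 12: fisegipbonuut
2. f -> v, p -> b, s -> z, t -> d / _ Z: fires at position(s) 7: fisegibbonuut
3. 0 -> i / C _ C: inserts after position(s) 7: fisegibibonuut
surface: fisegibibonuut

cell POLE=ki, MOD=ta, SUR=ri, ASPECT=lu:
underlying: fiseg-or-te-nu-it
1. e -> o, i -> u / B C0 _: fires at position(s) 9, 12: fisegortonuut
2. f -> v, p -> b, s -> z, t -> d / _ Z: no change
3. 0 -> i / C _ C: inserts after position(s) 7: fisegoritonuut
surface: fisegoritonuut


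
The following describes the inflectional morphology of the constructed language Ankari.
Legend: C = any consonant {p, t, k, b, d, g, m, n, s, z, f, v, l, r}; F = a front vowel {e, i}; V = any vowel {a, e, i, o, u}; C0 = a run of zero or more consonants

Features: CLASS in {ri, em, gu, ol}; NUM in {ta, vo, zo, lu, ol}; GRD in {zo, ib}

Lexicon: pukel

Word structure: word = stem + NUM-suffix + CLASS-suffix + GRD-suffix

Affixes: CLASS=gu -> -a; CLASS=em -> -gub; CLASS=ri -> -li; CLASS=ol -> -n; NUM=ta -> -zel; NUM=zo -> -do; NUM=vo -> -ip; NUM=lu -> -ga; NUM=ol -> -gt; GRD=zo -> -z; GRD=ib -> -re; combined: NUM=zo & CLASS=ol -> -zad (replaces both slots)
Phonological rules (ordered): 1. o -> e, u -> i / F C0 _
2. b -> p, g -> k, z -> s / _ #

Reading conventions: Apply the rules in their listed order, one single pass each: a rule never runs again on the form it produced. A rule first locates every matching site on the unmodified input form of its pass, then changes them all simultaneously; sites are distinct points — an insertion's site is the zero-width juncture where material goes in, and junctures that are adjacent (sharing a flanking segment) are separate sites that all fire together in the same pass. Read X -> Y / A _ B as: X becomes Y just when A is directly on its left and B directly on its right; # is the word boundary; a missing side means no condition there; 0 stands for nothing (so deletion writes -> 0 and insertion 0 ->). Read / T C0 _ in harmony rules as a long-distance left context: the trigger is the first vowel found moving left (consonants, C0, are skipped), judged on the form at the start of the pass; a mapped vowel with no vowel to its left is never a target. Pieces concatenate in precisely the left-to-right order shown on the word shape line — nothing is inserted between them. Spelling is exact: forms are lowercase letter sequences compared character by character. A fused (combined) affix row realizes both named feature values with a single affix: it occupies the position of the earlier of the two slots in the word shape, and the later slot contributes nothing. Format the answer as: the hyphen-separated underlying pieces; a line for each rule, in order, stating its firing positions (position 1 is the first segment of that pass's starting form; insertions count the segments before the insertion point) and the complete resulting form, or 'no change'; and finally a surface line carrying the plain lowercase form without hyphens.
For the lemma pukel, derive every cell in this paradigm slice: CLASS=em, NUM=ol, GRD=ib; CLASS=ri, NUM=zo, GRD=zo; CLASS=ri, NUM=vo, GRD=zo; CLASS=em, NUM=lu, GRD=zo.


cell CLASS=em, NUM=ol, GRD=ib:
underlying: pukel-gt-gub-re
1. o -> e, u -> i / F C0 _: fires at position(s) 9: pukelgtgibre
2. b -> p, g -> k, z -> s / _ #: no change
surface: pukelgtgibre

cell CLASS=ri, NUM=zo, GRD=zo:
underlying: pukel-do-li-z
1. o -> e, u -> i / F C0 _: fires at position(s) 7: pukeldeliz
2. b -> p, g -> k, z -> s / _ #: fires at position(s) 10: pukeldelis
surface: pukeldelis

cell CLASS=ri, NUM=vo, GRD=zo:
underlying: pukel-ip-li-z
1. o -> e, u -> i / F C0 _: no change
2. b -> p, g -> k, z -> s / _ #: fires at position(s) 10: pukeliplis
surface: pukeliplis

cell CLASS=em, NUM=lu, GRD=zo:
underlying: pukel-ga-gub-z
1. o -> e, u -> i / F C0 _: no change
2. b -> p, g -> k, z -> s / _ #: fires at position(s) 11: pukelgagubs
surface: pukelgagubs
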